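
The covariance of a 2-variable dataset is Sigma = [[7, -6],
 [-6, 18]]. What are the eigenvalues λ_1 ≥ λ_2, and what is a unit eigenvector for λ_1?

Step 1 — characteristic polynomial of 2×2 Sigma:
  det(Sigma - λI) = λ² - trace · λ + det = 0.
  trace = 7 + 18 = 25, det = 7·18 - (-6)² = 90.
Step 2 — discriminant:
  Δ = trace² - 4·det = 625 - 360 = 265.
Step 3 — eigenvalues:
  λ = (trace ± √Δ)/2 = (25 ± 16.2788)/2,
  λ_1 = 20.6394,  λ_2 = 4.3606.

Step 4 — unit eigenvector for λ_1: solve (Sigma - λ_1 I)v = 0. First row:
  (7 - 20.6394)·v_x + (-6)·v_y = 0, i.e. (-13.6394)·v_x + (-6)·v_y = 0,
  so v ∝ (b, λ_1 - a) = (-6, 13.6394); multiply by -1 so the first entry is positive: u = (6, -13.6394).
  ||u|| = √((6)² + (-13.6394)²) = √(222.0335) ≈ 14.9008,
  v_1 = u/||u|| ≈ (0.4027, -0.9153) (||v_1|| = 1).

λ_1 = 20.6394,  λ_2 = 4.3606;  v_1 ≈ (0.4027, -0.9153)


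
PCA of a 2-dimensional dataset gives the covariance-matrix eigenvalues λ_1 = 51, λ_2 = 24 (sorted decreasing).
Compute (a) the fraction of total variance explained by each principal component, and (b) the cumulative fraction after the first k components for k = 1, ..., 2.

Step 1 — total variance = trace(Sigma) = Σ λ_i = 51 + 24 = 75.

Step 2 — fraction explained by component i = λ_i / Σ λ:
  PC1: 51/75 = 0.68
  PC2: 24/75 = 0.32

Step 3 — cumulative fraction after k components = (λ_1 + ... + λ_k) / Σ λ:
  k = 1: 51/75 = 0.68
  k = 2: (51 + 24)/75 = 75/75 = 1

Summary (fraction, with percent):

explained: PC1 0.68 (68%), PC2 0.32 (32%);  cumulative: 0.68, 1


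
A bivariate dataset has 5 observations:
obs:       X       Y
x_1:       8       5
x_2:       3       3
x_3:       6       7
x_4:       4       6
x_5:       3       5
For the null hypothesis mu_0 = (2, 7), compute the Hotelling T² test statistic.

Step 1 — sample mean vector:
  mean(X) = (8 + 3 + 6 + 4 + 3) / 5 = 24/5 = 4.8
  mean(Y) = (5 + 3 + 7 + 6 + 5) / 5 = 26/5 = 5.2
  x̄ = (4.8, 5.2),  deviation x̄ - mu_0 = (4.8, 5.2) - (2, 7) = (2.8, -1.8).

Step 2 — sample covariance matrix, S[i,j] = (1/(n-1)) · Σ_k (x_{k,i} - mean_i) · (x_{k,j} - mean_j), divisor n-1 = 4:
  S[X,X] = ((3.2)·(3.2) + (-1.8)·(-1.8) + (1.2)·(1.2) + (-0.8)·(-0.8) + (-1.8)·(-1.8)) / 4 = 18.8/4 = 4.7
  S[X,Y] = ((3.2)·(-0.2) + (-1.8)·(-2.2) + (1.2)·(1.8) + (-0.8)·(0.8) + (-1.8)·(-0.2)) / 4 = 5.2/4 = 1.3
  S[Y,Y] = ((-0.2)·(-0.2) + (-2.2)·(-2.2) + (1.8)·(1.8) + (0.8)·(0.8) + (-0.2)·(-0.2)) / 4 = 8.8/4 = 2.2
  S = [[4.7, 1.3],
 [1.3, 2.2]].

Step 3 — invert S. det(S) = 4.7·2.2 - (1.3)² = 8.65.
  S^{-1} = (1/det) · [[d, -b], [-b, a]] = [[0.2543, -0.1503],
 [-0.1503, 0.5434]].

Step 4 — quadratic form (x̄ - mu_0)^T · S^{-1} · (x̄ - mu_0):
  S^{-1} · (x̄ - mu_0) = (0.9827, -1.3988),
  (x̄ - mu_0)^T · [...] = (2.8)·(0.9827) + (-1.8)·(-1.3988) = 5.2694.

Step 5 — scale by n: T² = 5 · 5.2694 = 26.3468.

T² ≈ 26.3468


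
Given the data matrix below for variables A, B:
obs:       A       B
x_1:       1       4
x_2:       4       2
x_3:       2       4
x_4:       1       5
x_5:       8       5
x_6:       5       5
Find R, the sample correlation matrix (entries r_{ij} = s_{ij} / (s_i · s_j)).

Step 1 — column means:
  mean(A) = (1 + 4 + 2 + 1 + 8 + 5) / 6 = 21/6 = 3.5
  mean(B) = (4 + 2 + 4 + 5 + 5 + 5) / 6 = 25/6 = 4.1667

Step 2 — sample variances and covariances s[i,j] = (1/(n-1)) · Σ_k (x_{k,i} - mean_i) · (x_{k,j} - mean_j), with n-1 = 5:
  s[A,A] = ((-2.5)·(-2.5) + (0.5)·(0.5) + (-1.5)·(-1.5) + (-2.5)·(-2.5) + (4.5)·(4.5) + (1.5)·(1.5)) / 5 = 37.5/5 = 7.5
  s[A,B] = ((-2.5)·(-0.1667) + (0.5)·(-2.1667) + (-1.5)·(-0.1667) + (-2.5)·(0.8333) + (4.5)·(0.8333) + (1.5)·(0.8333)) / 5 = 2.5/5 = 0.5
  s[B,B] = ((-0.1667)·(-0.1667) + (-2.1667)·(-2.1667) + (-0.1667)·(-0.1667) + (0.8333)·(0.8333) + (0.8333)·(0.8333) + (0.8333)·(0.8333)) / 5 = 6.8333/5 = 1.3667
  Sample standard deviations s_i = √(s[i,i]):
  s(A) = √(7.5) = 2.7386
  s(B) = √(1.3667) = 1.169

Step 3 — r_{ij} = s_{ij} / (s_i · s_j):
  r[A,A] = 1 (diagonal).
  r[A,B] = 0.5 / (2.7386 · 1.169) = 0.5 / 3.2016 = 0.1562
  r[B,B] = 1 (diagonal).

R is symmetric with unit diagonal. Assembling:

R = [[1, 0.1562],
 [0.1562, 1]]


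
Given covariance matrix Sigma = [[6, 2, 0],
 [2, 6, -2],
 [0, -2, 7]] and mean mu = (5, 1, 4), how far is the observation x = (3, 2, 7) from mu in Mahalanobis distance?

Step 1 — centre the observation: (x - mu) = (-2, 1, 3).

Step 2 — invert Sigma (cofactor / det for 3×3, or solve directly):
  Sigma^{-1} = [[0.19, -0.07, -0.02],
 [-0.07, 0.21, 0.06],
 [-0.02, 0.06, 0.16]].

Step 3 — form the quadratic (x - mu)^T · Sigma^{-1} · (x - mu):
  Sigma^{-1} · (x - mu) = (-0.51, 0.53, 0.58).
  (x - mu)^T · [Sigma^{-1} · (x - mu)] = (-2)·(-0.51) + (1)·(0.53) + (3)·(0.58) = 3.29.

Step 4 — take square root: d = √(3.29) ≈ 1.8138.

d(x, mu) = √(3.29) ≈ 1.8138


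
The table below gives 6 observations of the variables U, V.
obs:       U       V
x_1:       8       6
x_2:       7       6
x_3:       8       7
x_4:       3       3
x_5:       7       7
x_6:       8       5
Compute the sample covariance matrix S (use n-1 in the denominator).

Step 1 — column means:
  mean(U) = (8 + 7 + 8 + 3 + 7 + 8) / 6 = 41/6 = 6.8333
  mean(V) = (6 + 6 + 7 + 3 + 7 + 5) / 6 = 34/6 = 5.6667

Step 2 — sample covariance S[i,j] = (1/(n-1)) · Σ_k (x_{k,i} - mean_i) · (x_{k,j} - mean_j), with n-1 = 5.
  S[U,U] = ((1.1667)·(1.1667) + (0.1667)·(0.1667) + (1.1667)·(1.1667) + (-3.8333)·(-3.8333) + (0.1667)·(0.1667) + (1.1667)·(1.1667)) / 5 = 18.8333/5 = 3.7667
  S[U,V] = ((1.1667)·(0.3333) + (0.1667)·(0.3333) + (1.1667)·(1.3333) + (-3.8333)·(-2.6667) + (0.1667)·(1.3333) + (1.1667)·(-0.6667)) / 5 = 11.6667/5 = 2.3333
  S[V,V] = ((0.3333)·(0.3333) + (0.3333)·(0.3333) + (1.3333)·(1.3333) + (-2.6667)·(-2.6667) + (1.3333)·(1.3333) + (-0.6667)·(-0.6667)) / 5 = 11.3333/5 = 2.2667

S is symmetric (S[j,i] = S[i,j]). Assembling:

S = [[3.7667, 2.3333],
 [2.3333, 2.2667]]


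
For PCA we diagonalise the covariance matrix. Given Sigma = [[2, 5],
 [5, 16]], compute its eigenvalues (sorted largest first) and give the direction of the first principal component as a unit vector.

Step 1 — characteristic polynomial of 2×2 Sigma:
  det(Sigma - λI) = λ² - trace · λ + det = 0.
  trace = 2 + 16 = 18, det = 2·16 - (5)² = 7.
Step 2 — discriminant:
  Δ = trace² - 4·det = 324 - 28 = 296.
Step 3 — eigenvalues:
  λ = (trace ± √Δ)/2 = (18 ± 17.2047)/2,
  λ_1 = 17.6023,  λ_2 = 0.3977.

Step 4 — unit eigenvector for λ_1: solve (Sigma - λ_1 I)v = 0. First row:
  (2 - 17.6023)·v_x + (5)·v_y = 0, i.e. (-15.6023)·v_x + (5)·v_y = 0,
  so v ∝ (b, λ_1 - a) = (5, 15.6023) = u.
  ||u|| = √((5)² + (15.6023)²) = √(268.4326) ≈ 16.3839,
  v_1 = u/||u|| ≈ (0.3052, 0.9523) (||v_1|| = 1).

λ_1 = 17.6023,  λ_2 = 0.3977;  v_1 ≈ (0.3052, 0.9523)


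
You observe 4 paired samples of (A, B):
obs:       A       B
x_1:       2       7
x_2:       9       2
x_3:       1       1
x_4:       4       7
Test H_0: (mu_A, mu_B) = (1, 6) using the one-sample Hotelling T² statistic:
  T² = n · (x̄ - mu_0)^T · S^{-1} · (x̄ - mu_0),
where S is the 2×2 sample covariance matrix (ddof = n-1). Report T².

Step 1 — sample mean vector:
  mean(A) = (2 + 9 + 1 + 4) / 4 = 16/4 = 4
  mean(B) = (7 + 2 + 1 + 7) / 4 = 17/4 = 4.25
  x̄ = (4, 4.25),  deviation x̄ - mu_0 = (4, 4.25) - (1, 6) = (3, -1.75).

Step 2 — sample covariance matrix, S[i,j] = (1/(n-1)) · Σ_k (x_{k,i} - mean_i) · (x_{k,j} - mean_j), divisor n-1 = 3:
  S[A,A] = ((-2)·(-2) + (5)·(5) + (-3)·(-3) + (0)·(0)) / 3 = 38/3 = 12.6667
  S[A,B] = ((-2)·(2.75) + (5)·(-2.25) + (-3)·(-3.25) + (0)·(2.75)) / 3 = -7/3 = -2.3333
  S[B,B] = ((2.75)·(2.75) + (-2.25)·(-2.25) + (-3.25)·(-3.25) + (2.75)·(2.75)) / 3 = 30.75/3 = 10.25
  S = [[12.6667, -2.3333],
 [-2.3333, 10.25]].

Step 3 — invert S. det(S) = 12.6667·10.25 - (-2.3333)² = 124.3889.
  S^{-1} = (1/det) · [[d, -b], [-b, a]] = [[0.0824, 0.0188],
 [0.0188, 0.1018]].

Step 4 — quadratic form (x̄ - mu_0)^T · S^{-1} · (x̄ - mu_0):
  S^{-1} · (x̄ - mu_0) = (0.2144, -0.1219),
  (x̄ - mu_0)^T · [...] = (3)·(0.2144) + (-1.75)·(-0.1219) = 0.8565.

Step 5 — scale by n: T² = 4 · 0.8565 = 3.4261.

T² ≈ 3.4261


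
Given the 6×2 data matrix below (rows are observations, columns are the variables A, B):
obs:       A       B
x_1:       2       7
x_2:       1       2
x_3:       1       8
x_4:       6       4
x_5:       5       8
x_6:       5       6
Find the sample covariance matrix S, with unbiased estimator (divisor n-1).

Step 1 — column means:
  mean(A) = (2 + 1 + 1 + 6 + 5 + 5) / 6 = 20/6 = 3.3333
  mean(B) = (7 + 2 + 8 + 4 + 8 + 6) / 6 = 35/6 = 5.8333

Step 2 — sample covariance S[i,j] = (1/(n-1)) · Σ_k (x_{k,i} - mean_i) · (x_{k,j} - mean_j), with n-1 = 5.
  S[A,A] = ((-1.3333)·(-1.3333) + (-2.3333)·(-2.3333) + (-2.3333)·(-2.3333) + (2.6667)·(2.6667) + (1.6667)·(1.6667) + (1.6667)·(1.6667)) / 5 = 25.3333/5 = 5.0667
  S[A,B] = ((-1.3333)·(1.1667) + (-2.3333)·(-3.8333) + (-2.3333)·(2.1667) + (2.6667)·(-1.8333) + (1.6667)·(2.1667) + (1.6667)·(0.1667)) / 5 = 1.3333/5 = 0.2667
  S[B,B] = ((1.1667)·(1.1667) + (-3.8333)·(-3.8333) + (2.1667)·(2.1667) + (-1.8333)·(-1.8333) + (2.1667)·(2.1667) + (0.1667)·(0.1667)) / 5 = 28.8333/5 = 5.7667

S is symmetric (S[j,i] = S[i,j]). Assembling:

S = [[5.0667, 0.2667],
 [0.2667, 5.7667]]


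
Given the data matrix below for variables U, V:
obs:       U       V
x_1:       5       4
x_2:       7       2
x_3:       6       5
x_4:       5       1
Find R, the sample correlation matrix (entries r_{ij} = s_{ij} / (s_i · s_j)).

Step 1 — column means:
  mean(U) = (5 + 7 + 6 + 5) / 4 = 23/4 = 5.75
  mean(V) = (4 + 2 + 5 + 1) / 4 = 12/4 = 3

Step 2 — sample variances and covariances s[i,j] = (1/(n-1)) · Σ_k (x_{k,i} - mean_i) · (x_{k,j} - mean_j), with n-1 = 3:
  s[U,U] = ((-0.75)·(-0.75) + (1.25)·(1.25) + (0.25)·(0.25) + (-0.75)·(-0.75)) / 3 = 2.75/3 = 0.9167
  s[U,V] = ((-0.75)·(1) + (1.25)·(-1) + (0.25)·(2) + (-0.75)·(-2)) / 3 = 0/3 = 0
  s[V,V] = ((1)·(1) + (-1)·(-1) + (2)·(2) + (-2)·(-2)) / 3 = 10/3 = 3.3333
  Sample standard deviations s_i = √(s[i,i]):
  s(U) = √(0.9167) = 0.9574
  s(V) = √(3.3333) = 1.8257

Step 3 — r_{ij} = s_{ij} / (s_i · s_j):
  r[U,U] = 1 (diagonal).
  r[U,V] = 0 / (0.9574 · 1.8257) = 0 / 1.748 = 0
  r[V,V] = 1 (diagonal).

R is symmetric with unit diagonal. Assembling:

R = [[1, 0],
 [0, 1]]


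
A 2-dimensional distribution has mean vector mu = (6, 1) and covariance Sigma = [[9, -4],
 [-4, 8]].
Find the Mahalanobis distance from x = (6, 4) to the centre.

Step 1 — centre the observation: (x - mu) = (0, 3).

Step 2 — invert Sigma. det(Sigma) = 9·8 - (-4)² = 56.
  Sigma^{-1} = (1/det) · [[d, -b], [-b, a]] = [[0.1429, 0.0714],
 [0.0714, 0.1607]].

Step 3 — form the quadratic (x - mu)^T · Sigma^{-1} · (x - mu):
  Sigma^{-1} · (x - mu) = (0.2143, 0.4821).
  (x - mu)^T · [Sigma^{-1} · (x - mu)] = (0)·(0.2143) + (3)·(0.4821) = 1.4464.

Step 4 — take square root: d = √(1.4464) ≈ 1.2027.

d(x, mu) = √(1.4464) ≈ 1.2027


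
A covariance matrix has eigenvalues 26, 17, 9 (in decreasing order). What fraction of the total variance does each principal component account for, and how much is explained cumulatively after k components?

Step 1 — total variance = trace(Sigma) = Σ λ_i = 26 + 17 + 9 = 52.

Step 2 — fraction explained by component i = λ_i / Σ λ:
  PC1: 26/52 = 0.5
  PC2: 17/52 = 0.3269
  PC3: 9/52 = 0.1731

Step 3 — cumulative fraction after k components = (λ_1 + ... + λ_k) / Σ λ:
  k = 1: 26/52 = 0.5
  k = 2: (26 + 17)/52 = 43/52 = 0.8269
  k = 3: (26 + 17 + 9)/52 = 52/52 = 1

Summary (fraction, with percent):

explained: PC1 0.5 (50%), PC2 0.3269 (32.69%), PC3 0.1731 (17.31%);  cumulative: 0.5, 0.8269, 1


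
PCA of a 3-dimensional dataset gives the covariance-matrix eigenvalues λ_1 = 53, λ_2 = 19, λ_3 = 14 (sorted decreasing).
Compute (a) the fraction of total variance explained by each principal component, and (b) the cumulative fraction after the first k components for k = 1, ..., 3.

Step 1 — total variance = trace(Sigma) = Σ λ_i = 53 + 19 + 14 = 86.

Step 2 — fraction explained by component i = λ_i / Σ λ:
  PC1: 53/86 = 0.6163
  PC2: 19/86 = 0.2209
  PC3: 14/86 = 0.1628

Step 3 — cumulative fraction after k components = (λ_1 + ... + λ_k) / Σ λ:
  k = 1: 53/86 = 0.6163
  k = 2: (53 + 19)/86 = 72/86 = 0.8372
  k = 3: (53 + 19 + 14)/86 = 86/86 = 1

Summary (fraction, with percent):

explained: PC1 0.6163 (61.63%), PC2 0.2209 (22.09%), PC3 0.1628 (16.28%);  cumulative: 0.6163, 0.8372, 1


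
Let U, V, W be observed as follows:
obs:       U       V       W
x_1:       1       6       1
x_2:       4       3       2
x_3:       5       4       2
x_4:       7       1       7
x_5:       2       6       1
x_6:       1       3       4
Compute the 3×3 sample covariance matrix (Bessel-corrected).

Step 1 — column means:
  mean(U) = (1 + 4 + 5 + 7 + 2 + 1) / 6 = 20/6 = 3.3333
  mean(V) = (6 + 3 + 4 + 1 + 6 + 3) / 6 = 23/6 = 3.8333
  mean(W) = (1 + 2 + 2 + 7 + 1 + 4) / 6 = 17/6 = 2.8333

Step 2 — sample covariance S[i,j] = (1/(n-1)) · Σ_k (x_{k,i} - mean_i) · (x_{k,j} - mean_j), with n-1 = 5.
  S[U,U] = ((-2.3333)·(-2.3333) + (0.6667)·(0.6667) + (1.6667)·(1.6667) + (3.6667)·(3.6667) + (-1.3333)·(-1.3333) + (-2.3333)·(-2.3333)) / 5 = 29.3333/5 = 5.8667
  S[U,V] = ((-2.3333)·(2.1667) + (0.6667)·(-0.8333) + (1.6667)·(0.1667) + (3.6667)·(-2.8333) + (-1.3333)·(2.1667) + (-2.3333)·(-0.8333)) / 5 = -16.6667/5 = -3.3333
  S[U,W] = ((-2.3333)·(-1.8333) + (0.6667)·(-0.8333) + (1.6667)·(-0.8333) + (3.6667)·(4.1667) + (-1.3333)·(-1.8333) + (-2.3333)·(1.1667)) / 5 = 17.3333/5 = 3.4667
  S[V,V] = ((2.1667)·(2.1667) + (-0.8333)·(-0.8333) + (0.1667)·(0.1667) + (-2.8333)·(-2.8333) + (2.1667)·(2.1667) + (-0.8333)·(-0.8333)) / 5 = 18.8333/5 = 3.7667
  S[V,W] = ((2.1667)·(-1.8333) + (-0.8333)·(-0.8333) + (0.1667)·(-0.8333) + (-2.8333)·(4.1667) + (2.1667)·(-1.8333) + (-0.8333)·(1.1667)) / 5 = -20.1667/5 = -4.0333
  S[W,W] = ((-1.8333)·(-1.8333) + (-0.8333)·(-0.8333) + (-0.8333)·(-0.8333) + (4.1667)·(4.1667) + (-1.8333)·(-1.8333) + (1.1667)·(1.1667)) / 5 = 26.8333/5 = 5.3667

S is symmetric (S[j,i] = S[i,j]). Assembling:

S = [[5.8667, -3.3333, 3.4667],
 [-3.3333, 3.7667, -4.0333],
 [3.4667, -4.0333, 5.3667]]


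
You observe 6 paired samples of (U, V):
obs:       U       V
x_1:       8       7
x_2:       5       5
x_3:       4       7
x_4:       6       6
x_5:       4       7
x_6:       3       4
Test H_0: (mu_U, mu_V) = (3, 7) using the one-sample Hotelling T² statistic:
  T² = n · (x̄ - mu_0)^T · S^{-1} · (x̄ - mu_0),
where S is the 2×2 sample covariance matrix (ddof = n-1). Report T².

Step 1 — sample mean vector:
  mean(U) = (8 + 5 + 4 + 6 + 4 + 3) / 6 = 30/6 = 5
  mean(V) = (7 + 5 + 7 + 6 + 7 + 4) / 6 = 36/6 = 6
  x̄ = (5, 6),  deviation x̄ - mu_0 = (5, 6) - (3, 7) = (2, -1).

Step 2 — sample covariance matrix, S[i,j] = (1/(n-1)) · Σ_k (x_{k,i} - mean_i) · (x_{k,j} - mean_j), divisor n-1 = 5:
  S[U,U] = ((3)·(3) + (0)·(0) + (-1)·(-1) + (1)·(1) + (-1)·(-1) + (-2)·(-2)) / 5 = 16/5 = 3.2
  S[U,V] = ((3)·(1) + (0)·(-1) + (-1)·(1) + (1)·(0) + (-1)·(1) + (-2)·(-2)) / 5 = 5/5 = 1
  S[V,V] = ((1)·(1) + (-1)·(-1) + (1)·(1) + (0)·(0) + (1)·(1) + (-2)·(-2)) / 5 = 8/5 = 1.6
  S = [[3.2, 1],
 [1, 1.6]].

Step 3 — invert S. det(S) = 3.2·1.6 - (1)² = 4.12.
  S^{-1} = (1/det) · [[d, -b], [-b, a]] = [[0.3883, -0.2427],
 [-0.2427, 0.7767]].

Step 4 — quadratic form (x̄ - mu_0)^T · S^{-1} · (x̄ - mu_0):
  S^{-1} · (x̄ - mu_0) = (1.0194, -1.2621),
  (x̄ - mu_0)^T · [...] = (2)·(1.0194) + (-1)·(-1.2621) = 3.301.

Step 5 — scale by n: T² = 6 · 3.301 = 19.8058.

T² ≈ 19.8058


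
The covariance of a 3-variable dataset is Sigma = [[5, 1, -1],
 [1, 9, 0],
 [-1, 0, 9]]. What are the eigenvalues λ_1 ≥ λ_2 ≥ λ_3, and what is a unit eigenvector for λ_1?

Step 1 — characteristic polynomial p(λ) = det(λI - Sigma) = λ³ - tr·λ² + c_1·λ - det, where tr = trace, c_1 = sum of the principal 2×2 minors, det = det(Sigma):
  tr = 5 + 9 + 9 = 23,
  c_1 = (5·9 - (1)²) + (5·9 - (-1)²) + (9·9 - (0)²) = 44 + 44 + 81 = 169,
  det = 5·(9·9 - (0)²) - (1)·((1)·9 - (0)·(-1)) + (-1)·((1)·(0) - 9·(-1)) = 5·(81) - (1)·(9) + (-1)·(9) = 387.
  So p(λ) = λ³ - 23λ² + 169λ - 387.
Step 2 — look for an integer root (rational root theorem: any rational root is an integer divisor of 387). Testing λ = 9:
  p(9) = 729 - 1863 + 1521 - 387 = 0  ✓
  Dividing out (λ - 9): p(λ) = (λ - 9)(λ² - 14λ + 43).
Step 3 — remaining eigenvalues from the quadratic λ² - 14λ + 43 = 0:
  Δ = 14² - 4·43 = 196 - 172 = 24,  λ = (14 ± √24)/2 = (14 ± 4.899)/2 ≈ 9.4495 or 4.5505.
  Sorted: λ_1 = 9.4495,  λ_2 = 9,  λ_3 = 4.5505  (check: sum = 23 = tr ✓).

Step 4 — unit eigenvector for λ_1 ≈ 9.4495: v spans the null space of (Sigma - λ_1 I), whose rows are
  r_1 = (-4.4495, 1, -1),  r_2 = (1, -0.4495, 0),  r_3 = (-1, 0, -0.4495).
  v is orthogonal to every row, so take v ∝ r_1 × r_2 = ((1)·(0) - (-1)·(-0.4495), (-1)·(1) - (-4.4495)·(0), (-4.4495)·(-0.4495) - (1)·(1)) ≈ (-0.4495, -1, 1).
  Rescale (multiply by -1 so the first nonzero entry is positive): u = (0.4495, 1, -1).
  ||u|| = √((0.4495)² + (1)² + (-1)²) = √(2.202) ≈ 1.4839,  v_1 = u/||u|| ≈ (0.3029, 0.6739, -0.6739) (||v_1|| = 1).

λ_1 = 9.4495,  λ_2 = 9,  λ_3 = 4.5505;  v_1 ≈ (0.3029, 0.6739, -0.6739)


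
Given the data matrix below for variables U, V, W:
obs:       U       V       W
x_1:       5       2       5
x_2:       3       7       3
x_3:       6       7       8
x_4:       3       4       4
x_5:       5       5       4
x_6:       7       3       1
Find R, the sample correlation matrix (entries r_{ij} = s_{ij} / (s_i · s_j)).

Step 1 — column means:
  mean(U) = (5 + 3 + 6 + 3 + 5 + 7) / 6 = 29/6 = 4.8333
  mean(V) = (2 + 7 + 7 + 4 + 5 + 3) / 6 = 28/6 = 4.6667
  mean(W) = (5 + 3 + 8 + 4 + 4 + 1) / 6 = 25/6 = 4.1667

Step 2 — sample variances and covariances s[i,j] = (1/(n-1)) · Σ_k (x_{k,i} - mean_i) · (x_{k,j} - mean_j), with n-1 = 5:
  s[U,U] = ((0.1667)·(0.1667) + (-1.8333)·(-1.8333) + (1.1667)·(1.1667) + (-1.8333)·(-1.8333) + (0.1667)·(0.1667) + (2.1667)·(2.1667)) / 5 = 12.8333/5 = 2.5667
  s[U,V] = ((0.1667)·(-2.6667) + (-1.8333)·(2.3333) + (1.1667)·(2.3333) + (-1.8333)·(-0.6667) + (0.1667)·(0.3333) + (2.1667)·(-1.6667)) / 5 = -4.3333/5 = -0.8667
  s[U,W] = ((0.1667)·(0.8333) + (-1.8333)·(-1.1667) + (1.1667)·(3.8333) + (-1.8333)·(-0.1667) + (0.1667)·(-0.1667) + (2.1667)·(-3.1667)) / 5 = 0.1667/5 = 0.0333
  s[V,V] = ((-2.6667)·(-2.6667) + (2.3333)·(2.3333) + (2.3333)·(2.3333) + (-0.6667)·(-0.6667) + (0.3333)·(0.3333) + (-1.6667)·(-1.6667)) / 5 = 21.3333/5 = 4.2667
  s[V,W] = ((-2.6667)·(0.8333) + (2.3333)·(-1.1667) + (2.3333)·(3.8333) + (-0.6667)·(-0.1667) + (0.3333)·(-0.1667) + (-1.6667)·(-3.1667)) / 5 = 9.3333/5 = 1.8667
  s[W,W] = ((0.8333)·(0.8333) + (-1.1667)·(-1.1667) + (3.8333)·(3.8333) + (-0.1667)·(-0.1667) + (-0.1667)·(-0.1667) + (-3.1667)·(-3.1667)) / 5 = 26.8333/5 = 5.3667
  Sample standard deviations s_i = √(s[i,i]):
  s(U) = √(2.5667) = 1.6021
  s(V) = √(4.2667) = 2.0656
  s(W) = √(5.3667) = 2.3166

Step 3 — r_{ij} = s_{ij} / (s_i · s_j):
  r[U,U] = 1 (diagonal).
  r[U,V] = -0.8667 / (1.6021 · 2.0656) = -0.8667 / 3.3092 = -0.2619
  r[U,W] = 0.0333 / (1.6021 · 2.3166) = 0.0333 / 3.7114 = 0.009
  r[V,V] = 1 (diagonal).
  r[V,W] = 1.8667 / (2.0656 · 2.3166) = 1.8667 / 4.7852 = 0.3901
  r[W,W] = 1 (diagonal).

R is symmetric with unit diagonal. Assembling:

R = [[1, -0.2619, 0.009],
 [-0.2619, 1, 0.3901],
 [0.009, 0.3901, 1]]


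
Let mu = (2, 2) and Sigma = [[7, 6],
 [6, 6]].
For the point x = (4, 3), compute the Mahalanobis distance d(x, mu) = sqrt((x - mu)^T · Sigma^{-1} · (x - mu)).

Step 1 — centre the observation: (x - mu) = (2, 1).

Step 2 — invert Sigma. det(Sigma) = 7·6 - (6)² = 6.
  Sigma^{-1} = (1/det) · [[d, -b], [-b, a]] = [[1, -1],
 [-1, 1.1667]].

Step 3 — form the quadratic (x - mu)^T · Sigma^{-1} · (x - mu):
  Sigma^{-1} · (x - mu) = (1, -0.8333).
  (x - mu)^T · [Sigma^{-1} · (x - mu)] = (2)·(1) + (1)·(-0.8333) = 1.1667.

Step 4 — take square root: d = √(1.1667) ≈ 1.0801.

d(x, mu) = √(1.1667) ≈ 1.0801


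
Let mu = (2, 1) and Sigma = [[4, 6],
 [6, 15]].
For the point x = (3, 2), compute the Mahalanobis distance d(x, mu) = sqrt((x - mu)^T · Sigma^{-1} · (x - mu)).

Step 1 — centre the observation: (x - mu) = (1, 1).

Step 2 — invert Sigma. det(Sigma) = 4·15 - (6)² = 24.
  Sigma^{-1} = (1/det) · [[d, -b], [-b, a]] = [[0.625, -0.25],
 [-0.25, 0.1667]].

Step 3 — form the quadratic (x - mu)^T · Sigma^{-1} · (x - mu):
  Sigma^{-1} · (x - mu) = (0.375, -0.0833).
  (x - mu)^T · [Sigma^{-1} · (x - mu)] = (1)·(0.375) + (1)·(-0.0833) = 0.2917.

Step 4 — take square root: d = √(0.2917) ≈ 0.5401.

d(x, mu) = √(0.2917) ≈ 0.5401


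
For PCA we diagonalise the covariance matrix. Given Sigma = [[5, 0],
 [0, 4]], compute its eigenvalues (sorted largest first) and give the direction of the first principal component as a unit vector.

Step 1 — characteristic polynomial of 2×2 Sigma:
  det(Sigma - λI) = λ² - trace · λ + det = 0.
  trace = 5 + 4 = 9, det = 5·4 - (0)² = 20.
Step 2 — discriminant:
  Δ = trace² - 4·det = 81 - 80 = 1.
Step 3 — eigenvalues:
  λ = (trace ± √Δ)/2 = (9 ± 1)/2,
  λ_1 = 5,  λ_2 = 4.

Step 4 — unit eigenvector for λ_1: Sigma is diagonal, so its eigenvectors are the coordinate axes. λ_1 = 5 is the diagonal entry on the first coordinate axis, hence
  v_1 = (1, 0) (||v_1|| = 1).

λ_1 = 5,  λ_2 = 4;  v_1 ≈ (1, 0)


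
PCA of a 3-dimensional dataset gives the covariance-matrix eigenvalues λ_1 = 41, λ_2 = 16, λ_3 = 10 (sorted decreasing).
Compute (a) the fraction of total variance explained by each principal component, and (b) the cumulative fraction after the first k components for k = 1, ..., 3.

Step 1 — total variance = trace(Sigma) = Σ λ_i = 41 + 16 + 10 = 67.

Step 2 — fraction explained by component i = λ_i / Σ λ:
  PC1: 41/67 = 0.6119
  PC2: 16/67 = 0.2388
  PC3: 10/67 = 0.1493

Step 3 — cumulative fraction after k components = (λ_1 + ... + λ_k) / Σ λ:
  k = 1: 41/67 = 0.6119
  k = 2: (41 + 16)/67 = 57/67 = 0.8507
  k = 3: (41 + 16 + 10)/67 = 67/67 = 1

Summary (fraction, with percent):

explained: PC1 0.6119 (61.19%), PC2 0.2388 (23.88%), PC3 0.1493 (14.93%);  cumulative: 0.6119, 0.8507, 1


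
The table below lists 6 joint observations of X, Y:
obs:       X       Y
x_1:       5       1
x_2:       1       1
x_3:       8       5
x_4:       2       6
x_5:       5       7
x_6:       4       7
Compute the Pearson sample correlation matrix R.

Step 1 — column means:
  mean(X) = (5 + 1 + 8 + 2 + 5 + 4) / 6 = 25/6 = 4.1667
  mean(Y) = (1 + 1 + 5 + 6 + 7 + 7) / 6 = 27/6 = 4.5

Step 2 — sample variances and covariances s[i,j] = (1/(n-1)) · Σ_k (x_{k,i} - mean_i) · (x_{k,j} - mean_j), with n-1 = 5:
  s[X,X] = ((0.8333)·(0.8333) + (-3.1667)·(-3.1667) + (3.8333)·(3.8333) + (-2.1667)·(-2.1667) + (0.8333)·(0.8333) + (-0.1667)·(-0.1667)) / 5 = 30.8333/5 = 6.1667
  s[X,Y] = ((0.8333)·(-3.5) + (-3.1667)·(-3.5) + (3.8333)·(0.5) + (-2.1667)·(1.5) + (0.8333)·(2.5) + (-0.1667)·(2.5)) / 5 = 8.5/5 = 1.7
  s[Y,Y] = ((-3.5)·(-3.5) + (-3.5)·(-3.5) + (0.5)·(0.5) + (1.5)·(1.5) + (2.5)·(2.5) + (2.5)·(2.5)) / 5 = 39.5/5 = 7.9
  Sample standard deviations s_i = √(s[i,i]):
  s(X) = √(6.1667) = 2.4833
  s(Y) = √(7.9) = 2.8107

Step 3 — r_{ij} = s_{ij} / (s_i · s_j):
  r[X,X] = 1 (diagonal).
  r[X,Y] = 1.7 / (2.4833 · 2.8107) = 1.7 / 6.9797 = 0.2436
  r[Y,Y] = 1 (diagonal).

R is symmetric with unit diagonal. Assembling:

R = [[1, 0.2436],
 [0.2436, 1]]


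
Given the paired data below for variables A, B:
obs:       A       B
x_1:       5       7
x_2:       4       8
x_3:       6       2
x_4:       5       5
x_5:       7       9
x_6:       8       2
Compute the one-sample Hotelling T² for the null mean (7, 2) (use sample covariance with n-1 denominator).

Step 1 — sample mean vector:
  mean(A) = (5 + 4 + 6 + 5 + 7 + 8) / 6 = 35/6 = 5.8333
  mean(B) = (7 + 8 + 2 + 5 + 9 + 2) / 6 = 33/6 = 5.5
  x̄ = (5.8333, 5.5),  deviation x̄ - mu_0 = (5.8333, 5.5) - (7, 2) = (-1.1667, 3.5).

Step 2 — sample covariance matrix, S[i,j] = (1/(n-1)) · Σ_k (x_{k,i} - mean_i) · (x_{k,j} - mean_j), divisor n-1 = 5:
  S[A,A] = ((-0.8333)·(-0.8333) + (-1.8333)·(-1.8333) + (0.1667)·(0.1667) + (-0.8333)·(-0.8333) + (1.1667)·(1.1667) + (2.1667)·(2.1667)) / 5 = 10.8333/5 = 2.1667
  S[A,B] = ((-0.8333)·(1.5) + (-1.8333)·(2.5) + (0.1667)·(-3.5) + (-0.8333)·(-0.5) + (1.1667)·(3.5) + (2.1667)·(-3.5)) / 5 = -9.5/5 = -1.9
  S[B,B] = ((1.5)·(1.5) + (2.5)·(2.5) + (-3.5)·(-3.5) + (-0.5)·(-0.5) + (3.5)·(3.5) + (-3.5)·(-3.5)) / 5 = 45.5/5 = 9.1
  S = [[2.1667, -1.9],
 [-1.9, 9.1]].

Step 3 — invert S. det(S) = 2.1667·9.1 - (-1.9)² = 16.1067.
  S^{-1} = (1/det) · [[d, -b], [-b, a]] = [[0.565, 0.118],
 [0.118, 0.1345]].

Step 4 — quadratic form (x̄ - mu_0)^T · S^{-1} · (x̄ - mu_0):
  S^{-1} · (x̄ - mu_0) = (-0.2463, 0.3332),
  (x̄ - mu_0)^T · [...] = (-1.1667)·(-0.2463) + (3.5)·(0.3332) = 1.4535.

Step 5 — scale by n: T² = 6 · 1.4535 = 8.721.

T² ≈ 8.721


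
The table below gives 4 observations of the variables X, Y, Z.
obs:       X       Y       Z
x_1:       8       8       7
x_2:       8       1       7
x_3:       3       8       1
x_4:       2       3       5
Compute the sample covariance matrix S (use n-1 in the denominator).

Step 1 — column means:
  mean(X) = (8 + 8 + 3 + 2) / 4 = 21/4 = 5.25
  mean(Y) = (8 + 1 + 8 + 3) / 4 = 20/4 = 5
  mean(Z) = (7 + 7 + 1 + 5) / 4 = 20/4 = 5

Step 2 — sample covariance S[i,j] = (1/(n-1)) · Σ_k (x_{k,i} - mean_i) · (x_{k,j} - mean_j), with n-1 = 3.
  S[X,X] = ((2.75)·(2.75) + (2.75)·(2.75) + (-2.25)·(-2.25) + (-3.25)·(-3.25)) / 3 = 30.75/3 = 10.25
  S[X,Y] = ((2.75)·(3) + (2.75)·(-4) + (-2.25)·(3) + (-3.25)·(-2)) / 3 = -3/3 = -1
  S[X,Z] = ((2.75)·(2) + (2.75)·(2) + (-2.25)·(-4) + (-3.25)·(0)) / 3 = 20/3 = 6.6667
  S[Y,Y] = ((3)·(3) + (-4)·(-4) + (3)·(3) + (-2)·(-2)) / 3 = 38/3 = 12.6667
  S[Y,Z] = ((3)·(2) + (-4)·(2) + (3)·(-4) + (-2)·(0)) / 3 = -14/3 = -4.6667
  S[Z,Z] = ((2)·(2) + (2)·(2) + (-4)·(-4) + (0)·(0)) / 3 = 24/3 = 8

S is symmetric (S[j,i] = S[i,j]). Assembling:

S = [[10.25, -1, 6.6667],
 [-1, 12.6667, -4.6667],
 [6.6667, -4.6667, 8]]


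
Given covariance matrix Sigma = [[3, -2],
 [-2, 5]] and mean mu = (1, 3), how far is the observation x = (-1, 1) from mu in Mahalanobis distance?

Step 1 — centre the observation: (x - mu) = (-2, -2).

Step 2 — invert Sigma. det(Sigma) = 3·5 - (-2)² = 11.
  Sigma^{-1} = (1/det) · [[d, -b], [-b, a]] = [[0.4545, 0.1818],
 [0.1818, 0.2727]].

Step 3 — form the quadratic (x - mu)^T · Sigma^{-1} · (x - mu):
  Sigma^{-1} · (x - mu) = (-1.2727, -0.9091).
  (x - mu)^T · [Sigma^{-1} · (x - mu)] = (-2)·(-1.2727) + (-2)·(-0.9091) = 4.3636.

Step 4 — take square root: d = √(4.3636) ≈ 2.0889.

d(x, mu) = √(4.3636) ≈ 2.0889


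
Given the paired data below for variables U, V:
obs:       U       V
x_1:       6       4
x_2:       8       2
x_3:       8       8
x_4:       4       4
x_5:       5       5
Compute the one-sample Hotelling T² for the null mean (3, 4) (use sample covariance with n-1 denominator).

Step 1 — sample mean vector:
  mean(U) = (6 + 8 + 8 + 4 + 5) / 5 = 31/5 = 6.2
  mean(V) = (4 + 2 + 8 + 4 + 5) / 5 = 23/5 = 4.6
  x̄ = (6.2, 4.6),  deviation x̄ - mu_0 = (6.2, 4.6) - (3, 4) = (3.2, 0.6).

Step 2 — sample covariance matrix, S[i,j] = (1/(n-1)) · Σ_k (x_{k,i} - mean_i) · (x_{k,j} - mean_j), divisor n-1 = 4:
  S[U,U] = ((-0.2)·(-0.2) + (1.8)·(1.8) + (1.8)·(1.8) + (-2.2)·(-2.2) + (-1.2)·(-1.2)) / 4 = 12.8/4 = 3.2
  S[U,V] = ((-0.2)·(-0.6) + (1.8)·(-2.6) + (1.8)·(3.4) + (-2.2)·(-0.6) + (-1.2)·(0.4)) / 4 = 2.4/4 = 0.6
  S[V,V] = ((-0.6)·(-0.6) + (-2.6)·(-2.6) + (3.4)·(3.4) + (-0.6)·(-0.6) + (0.4)·(0.4)) / 4 = 19.2/4 = 4.8
  S = [[3.2, 0.6],
 [0.6, 4.8]].

Step 3 — invert S. det(S) = 3.2·4.8 - (0.6)² = 15.
  S^{-1} = (1/det) · [[d, -b], [-b, a]] = [[0.32, -0.04],
 [-0.04, 0.2133]].

Step 4 — quadratic form (x̄ - mu_0)^T · S^{-1} · (x̄ - mu_0):
  S^{-1} · (x̄ - mu_0) = (1, 0),
  (x̄ - mu_0)^T · [...] = (3.2)·(1) + (0.6)·(0) = 3.2.

Step 5 — scale by n: T² = 5 · 3.2 = 16.

T² ≈ 16


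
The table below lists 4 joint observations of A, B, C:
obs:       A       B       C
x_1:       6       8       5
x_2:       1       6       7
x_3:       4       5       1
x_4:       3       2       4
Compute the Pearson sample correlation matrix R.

Step 1 — column means:
  mean(A) = (6 + 1 + 4 + 3) / 4 = 14/4 = 3.5
  mean(B) = (8 + 6 + 5 + 2) / 4 = 21/4 = 5.25
  mean(C) = (5 + 7 + 1 + 4) / 4 = 17/4 = 4.25

Step 2 — sample variances and covariances s[i,j] = (1/(n-1)) · Σ_k (x_{k,i} - mean_i) · (x_{k,j} - mean_j), with n-1 = 3:
  s[A,A] = ((2.5)·(2.5) + (-2.5)·(-2.5) + (0.5)·(0.5) + (-0.5)·(-0.5)) / 3 = 13/3 = 4.3333
  s[A,B] = ((2.5)·(2.75) + (-2.5)·(0.75) + (0.5)·(-0.25) + (-0.5)·(-3.25)) / 3 = 6.5/3 = 2.1667
  s[A,C] = ((2.5)·(0.75) + (-2.5)·(2.75) + (0.5)·(-3.25) + (-0.5)·(-0.25)) / 3 = -6.5/3 = -2.1667
  s[B,B] = ((2.75)·(2.75) + (0.75)·(0.75) + (-0.25)·(-0.25) + (-3.25)·(-3.25)) / 3 = 18.75/3 = 6.25
  s[B,C] = ((2.75)·(0.75) + (0.75)·(2.75) + (-0.25)·(-3.25) + (-3.25)·(-0.25)) / 3 = 5.75/3 = 1.9167
  s[C,C] = ((0.75)·(0.75) + (2.75)·(2.75) + (-3.25)·(-3.25) + (-0.25)·(-0.25)) / 3 = 18.75/3 = 6.25
  Sample standard deviations s_i = √(s[i,i]):
  s(A) = √(4.3333) = 2.0817
  s(B) = √(6.25) = 2.5
  s(C) = √(6.25) = 2.5

Step 3 — r_{ij} = s_{ij} / (s_i · s_j):
  r[A,A] = 1 (diagonal).
  r[A,B] = 2.1667 / (2.0817 · 2.5) = 2.1667 / 5.2042 = 0.4163
  r[A,C] = -2.1667 / (2.0817 · 2.5) = -2.1667 / 5.2042 = -0.4163
  r[B,B] = 1 (diagonal).
  r[B,C] = 1.9167 / (2.5 · 2.5) = 1.9167 / 6.25 = 0.3067
  r[C,C] = 1 (diagonal).

R is symmetric with unit diagonal. Assembling:

R = [[1, 0.4163, -0.4163],
 [0.4163, 1, 0.3067],
 [-0.4163, 0.3067, 1]]


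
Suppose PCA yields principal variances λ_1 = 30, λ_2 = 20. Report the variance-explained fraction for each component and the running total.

Step 1 — total variance = trace(Sigma) = Σ λ_i = 30 + 20 = 50.

Step 2 — fraction explained by component i = λ_i / Σ λ:
  PC1: 30/50 = 0.6
  PC2: 20/50 = 0.4

Step 3 — cumulative fraction after k components = (λ_1 + ... + λ_k) / Σ λ:
  k = 1: 30/50 = 0.6
  k = 2: (30 + 20)/50 = 50/50 = 1

Summary (fraction, with percent):

explained: PC1 0.6 (60%), PC2 0.4 (40%);  cumulative: 0.6, 1


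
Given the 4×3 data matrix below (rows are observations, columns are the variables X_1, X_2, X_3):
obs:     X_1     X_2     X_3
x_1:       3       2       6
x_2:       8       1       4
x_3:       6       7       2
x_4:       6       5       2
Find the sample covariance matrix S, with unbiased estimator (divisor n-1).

Step 1 — column means:
  mean(X_1) = (3 + 8 + 6 + 6) / 4 = 23/4 = 5.75
  mean(X_2) = (2 + 1 + 7 + 5) / 4 = 15/4 = 3.75
  mean(X_3) = (6 + 4 + 2 + 2) / 4 = 14/4 = 3.5

Step 2 — sample covariance S[i,j] = (1/(n-1)) · Σ_k (x_{k,i} - mean_i) · (x_{k,j} - mean_j), with n-1 = 3.
  S[X_1,X_1] = ((-2.75)·(-2.75) + (2.25)·(2.25) + (0.25)·(0.25) + (0.25)·(0.25)) / 3 = 12.75/3 = 4.25
  S[X_1,X_2] = ((-2.75)·(-1.75) + (2.25)·(-2.75) + (0.25)·(3.25) + (0.25)·(1.25)) / 3 = -0.25/3 = -0.0833
  S[X_1,X_3] = ((-2.75)·(2.5) + (2.25)·(0.5) + (0.25)·(-1.5) + (0.25)·(-1.5)) / 3 = -6.5/3 = -2.1667
  S[X_2,X_2] = ((-1.75)·(-1.75) + (-2.75)·(-2.75) + (3.25)·(3.25) + (1.25)·(1.25)) / 3 = 22.75/3 = 7.5833
  S[X_2,X_3] = ((-1.75)·(2.5) + (-2.75)·(0.5) + (3.25)·(-1.5) + (1.25)·(-1.5)) / 3 = -12.5/3 = -4.1667
  S[X_3,X_3] = ((2.5)·(2.5) + (0.5)·(0.5) + (-1.5)·(-1.5) + (-1.5)·(-1.5)) / 3 = 11/3 = 3.6667

S is symmetric (S[j,i] = S[i,j]). Assembling:

S = [[4.25, -0.0833, -2.1667],
 [-0.0833, 7.5833, -4.1667],
 [-2.1667, -4.1667, 3.6667]]


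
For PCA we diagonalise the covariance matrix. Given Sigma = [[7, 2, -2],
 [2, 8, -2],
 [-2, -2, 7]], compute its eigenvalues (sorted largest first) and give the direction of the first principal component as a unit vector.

Step 1 — characteristic polynomial p(λ) = det(λI - Sigma) = λ³ - tr·λ² + c_1·λ - det, where tr = trace, c_1 = sum of the principal 2×2 minors, det = det(Sigma):
  tr = 7 + 8 + 7 = 22,
  c_1 = (7·8 - (2)²) + (7·7 - (-2)²) + (8·7 - (-2)²) = 52 + 45 + 52 = 149,
  det = 7·(8·7 - (-2)²) - (2)·((2)·7 - (-2)·(-2)) + (-2)·((2)·(-2) - 8·(-2)) = 7·(52) - (2)·(10) + (-2)·(12) = 320.
  So p(λ) = λ³ - 22λ² + 149λ - 320.
Step 2 — look for an integer root (rational root theorem: any rational root is an integer divisor of 320). Testing λ = 5:
  p(5) = 125 - 550 + 745 - 320 = 0  ✓
  Dividing out (λ - 5): p(λ) = (λ - 5)(λ² - 17λ + 64).
Step 3 — remaining eigenvalues from the quadratic λ² - 17λ + 64 = 0:
  Δ = 17² - 4·64 = 289 - 256 = 33,  λ = (17 ± √33)/2 = (17 ± 5.7446)/2 ≈ 11.3723 or 5.6277.
  Sorted: λ_1 = 11.3723,  λ_2 = 5.6277,  λ_3 = 5  (check: sum = 22 = tr ✓).

Step 4 — unit eigenvector for λ_1 ≈ 11.3723: v spans the null space of (Sigma - λ_1 I), whose rows are
  r_1 = (-4.3723, 2, -2),  r_2 = (2, -3.3723, -2),  r_3 = (-2, -2, -4.3723).
  v is orthogonal to every row, so take v ∝ r_1 × r_2 = ((2)·(-2) - (-2)·(-3.3723), (-2)·(2) - (-4.3723)·(-2), (-4.3723)·(-3.3723) - (2)·(2)) ≈ (-10.7446, -12.7446, 10.7446).
  Rescale (multiply by -1 so the first nonzero entry is positive): u = (10.7446, 12.7446, -10.7446).
  ||u|| = √((10.7446)² + (12.7446)² + (-10.7446)²) = √(393.3151) ≈ 19.8322,  v_1 = u/||u|| ≈ (0.5418, 0.6426, -0.5418) (||v_1|| = 1).

λ_1 = 11.3723,  λ_2 = 5.6277,  λ_3 = 5;  v_1 ≈ (0.5418, 0.6426, -0.5418)


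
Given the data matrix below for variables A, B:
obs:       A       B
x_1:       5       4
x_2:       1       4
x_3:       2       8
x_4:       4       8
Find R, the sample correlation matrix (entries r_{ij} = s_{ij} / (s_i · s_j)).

Step 1 — column means:
  mean(A) = (5 + 1 + 2 + 4) / 4 = 12/4 = 3
  mean(B) = (4 + 4 + 8 + 8) / 4 = 24/4 = 6

Step 2 — sample variances and covariances s[i,j] = (1/(n-1)) · Σ_k (x_{k,i} - mean_i) · (x_{k,j} - mean_j), with n-1 = 3:
  s[A,A] = ((2)·(2) + (-2)·(-2) + (-1)·(-1) + (1)·(1)) / 3 = 10/3 = 3.3333
  s[A,B] = ((2)·(-2) + (-2)·(-2) + (-1)·(2) + (1)·(2)) / 3 = 0/3 = 0
  s[B,B] = ((-2)·(-2) + (-2)·(-2) + (2)·(2) + (2)·(2)) / 3 = 16/3 = 5.3333
  Sample standard deviations s_i = √(s[i,i]):
  s(A) = √(3.3333) = 1.8257
  s(B) = √(5.3333) = 2.3094

Step 3 — r_{ij} = s_{ij} / (s_i · s_j):
  r[A,A] = 1 (diagonal).
  r[A,B] = 0 / (1.8257 · 2.3094) = 0 / 4.2164 = 0
  r[B,B] = 1 (diagonal).

R is symmetric with unit diagonal. Assembling:

R = [[1, 0],
 [0, 1]]


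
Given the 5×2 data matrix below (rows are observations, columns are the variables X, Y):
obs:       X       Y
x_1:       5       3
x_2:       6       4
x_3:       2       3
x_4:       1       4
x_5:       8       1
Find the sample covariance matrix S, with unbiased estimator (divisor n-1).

Step 1 — column means:
  mean(X) = (5 + 6 + 2 + 1 + 8) / 5 = 22/5 = 4.4
  mean(Y) = (3 + 4 + 3 + 4 + 1) / 5 = 15/5 = 3

Step 2 — sample covariance S[i,j] = (1/(n-1)) · Σ_k (x_{k,i} - mean_i) · (x_{k,j} - mean_j), with n-1 = 4.
  S[X,X] = ((0.6)·(0.6) + (1.6)·(1.6) + (-2.4)·(-2.4) + (-3.4)·(-3.4) + (3.6)·(3.6)) / 4 = 33.2/4 = 8.3
  S[X,Y] = ((0.6)·(0) + (1.6)·(1) + (-2.4)·(0) + (-3.4)·(1) + (3.6)·(-2)) / 4 = -9/4 = -2.25
  S[Y,Y] = ((0)·(0) + (1)·(1) + (0)·(0) + (1)·(1) + (-2)·(-2)) / 4 = 6/4 = 1.5

S is symmetric (S[j,i] = S[i,j]). Assembling:

S = [[8.3, -2.25],
 [-2.25, 1.5]]


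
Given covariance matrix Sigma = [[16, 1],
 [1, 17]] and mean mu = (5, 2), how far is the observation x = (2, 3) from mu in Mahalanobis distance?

Step 1 — centre the observation: (x - mu) = (-3, 1).

Step 2 — invert Sigma. det(Sigma) = 16·17 - (1)² = 271.
  Sigma^{-1} = (1/det) · [[d, -b], [-b, a]] = [[0.0627, -0.0037],
 [-0.0037, 0.059]].

Step 3 — form the quadratic (x - mu)^T · Sigma^{-1} · (x - mu):
  Sigma^{-1} · (x - mu) = (-0.1919, 0.0701).
  (x - mu)^T · [Sigma^{-1} · (x - mu)] = (-3)·(-0.1919) + (1)·(0.0701) = 0.6458.

Step 4 — take square root: d = √(0.6458) ≈ 0.8036.

d(x, mu) = √(0.6458) ≈ 0.8036


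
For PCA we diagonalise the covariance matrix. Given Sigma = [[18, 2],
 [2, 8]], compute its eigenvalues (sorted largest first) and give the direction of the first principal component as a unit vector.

Step 1 — characteristic polynomial of 2×2 Sigma:
  det(Sigma - λI) = λ² - trace · λ + det = 0.
  trace = 18 + 8 = 26, det = 18·8 - (2)² = 140.
Step 2 — discriminant:
  Δ = trace² - 4·det = 676 - 560 = 116.
Step 3 — eigenvalues:
  λ = (trace ± √Δ)/2 = (26 ± 10.7703)/2,
  λ_1 = 18.3852,  λ_2 = 7.6148.

Step 4 — unit eigenvector for λ_1: solve (Sigma - λ_1 I)v = 0. First row:
  (18 - 18.3852)·v_x + (2)·v_y = 0, i.e. (-0.3852)·v_x + (2)·v_y = 0,
  so v ∝ (b, λ_1 - a) = (2, 0.3852) = u.
  ||u|| = √((2)² + (0.3852)²) = √(4.1484) ≈ 2.0368,
  v_1 = u/||u|| ≈ (0.982, 0.1891) (||v_1|| = 1).

λ_1 = 18.3852,  λ_2 = 7.6148;  v_1 ≈ (0.982, 0.1891)


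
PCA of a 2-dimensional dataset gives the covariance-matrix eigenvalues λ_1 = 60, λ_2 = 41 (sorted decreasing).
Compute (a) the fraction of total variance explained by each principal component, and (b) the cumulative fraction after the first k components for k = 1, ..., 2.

Step 1 — total variance = trace(Sigma) = Σ λ_i = 60 + 41 = 101.

Step 2 — fraction explained by component i = λ_i / Σ λ:
  PC1: 60/101 = 0.5941
  PC2: 41/101 = 0.4059

Step 3 — cumulative fraction after k components = (λ_1 + ... + λ_k) / Σ λ:
  k = 1: 60/101 = 0.5941
  k = 2: (60 + 41)/101 = 101/101 = 1

Summary (fraction, with percent):

explained: PC1 0.5941 (59.41%), PC2 0.4059 (40.59%);  cumulative: 0.5941, 1


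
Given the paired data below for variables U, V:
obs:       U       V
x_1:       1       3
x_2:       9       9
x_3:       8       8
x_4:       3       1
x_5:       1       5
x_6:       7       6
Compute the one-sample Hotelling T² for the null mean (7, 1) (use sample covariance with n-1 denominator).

Step 1 — sample mean vector:
  mean(U) = (1 + 9 + 8 + 3 + 1 + 7) / 6 = 29/6 = 4.8333
  mean(V) = (3 + 9 + 8 + 1 + 5 + 6) / 6 = 32/6 = 5.3333
  x̄ = (4.8333, 5.3333),  deviation x̄ - mu_0 = (4.8333, 5.3333) - (7, 1) = (-2.1667, 4.3333).

Step 2 — sample covariance matrix, S[i,j] = (1/(n-1)) · Σ_k (x_{k,i} - mean_i) · (x_{k,j} - mean_j), divisor n-1 = 5:
  S[U,U] = ((-3.8333)·(-3.8333) + (4.1667)·(4.1667) + (3.1667)·(3.1667) + (-1.8333)·(-1.8333) + (-3.8333)·(-3.8333) + (2.1667)·(2.1667)) / 5 = 64.8333/5 = 12.9667
  S[U,V] = ((-3.8333)·(-2.3333) + (4.1667)·(3.6667) + (3.1667)·(2.6667) + (-1.8333)·(-4.3333) + (-3.8333)·(-0.3333) + (2.1667)·(0.6667)) / 5 = 43.3333/5 = 8.6667
  S[V,V] = ((-2.3333)·(-2.3333) + (3.6667)·(3.6667) + (2.6667)·(2.6667) + (-4.3333)·(-4.3333) + (-0.3333)·(-0.3333) + (0.6667)·(0.6667)) / 5 = 45.3333/5 = 9.0667
  S = [[12.9667, 8.6667],
 [8.6667, 9.0667]].

Step 3 — invert S. det(S) = 12.9667·9.0667 - (8.6667)² = 42.4533.
  S^{-1} = (1/det) · [[d, -b], [-b, a]] = [[0.2136, -0.2041],
 [-0.2041, 0.3054]].

Step 4 — quadratic form (x̄ - mu_0)^T · S^{-1} · (x̄ - mu_0):
  S^{-1} · (x̄ - mu_0) = (-1.3474, 1.7659),
  (x̄ - mu_0)^T · [...] = (-2.1667)·(-1.3474) + (4.3333)·(1.7659) = 10.5713.

Step 5 — scale by n: T² = 6 · 10.5713 = 63.4281.

T² ≈ 63.4281


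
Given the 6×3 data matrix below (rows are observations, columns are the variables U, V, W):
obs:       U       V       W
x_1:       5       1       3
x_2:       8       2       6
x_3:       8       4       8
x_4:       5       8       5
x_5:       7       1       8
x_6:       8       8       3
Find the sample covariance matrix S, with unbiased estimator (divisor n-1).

Step 1 — column means:
  mean(U) = (5 + 8 + 8 + 5 + 7 + 8) / 6 = 41/6 = 6.8333
  mean(V) = (1 + 2 + 4 + 8 + 1 + 8) / 6 = 24/6 = 4
  mean(W) = (3 + 6 + 8 + 5 + 8 + 3) / 6 = 33/6 = 5.5

Step 2 — sample covariance S[i,j] = (1/(n-1)) · Σ_k (x_{k,i} - mean_i) · (x_{k,j} - mean_j), with n-1 = 5.
  S[U,U] = ((-1.8333)·(-1.8333) + (1.1667)·(1.1667) + (1.1667)·(1.1667) + (-1.8333)·(-1.8333) + (0.1667)·(0.1667) + (1.1667)·(1.1667)) / 5 = 10.8333/5 = 2.1667
  S[U,V] = ((-1.8333)·(-3) + (1.1667)·(-2) + (1.1667)·(0) + (-1.8333)·(4) + (0.1667)·(-3) + (1.1667)·(4)) / 5 = 0/5 = 0
  S[U,W] = ((-1.8333)·(-2.5) + (1.1667)·(0.5) + (1.1667)·(2.5) + (-1.8333)·(-0.5) + (0.1667)·(2.5) + (1.1667)·(-2.5)) / 5 = 6.5/5 = 1.3
  S[V,V] = ((-3)·(-3) + (-2)·(-2) + (0)·(0) + (4)·(4) + (-3)·(-3) + (4)·(4)) / 5 = 54/5 = 10.8
  S[V,W] = ((-3)·(-2.5) + (-2)·(0.5) + (0)·(2.5) + (4)·(-0.5) + (-3)·(2.5) + (4)·(-2.5)) / 5 = -13/5 = -2.6
  S[W,W] = ((-2.5)·(-2.5) + (0.5)·(0.5) + (2.5)·(2.5) + (-0.5)·(-0.5) + (2.5)·(2.5) + (-2.5)·(-2.5)) / 5 = 25.5/5 = 5.1

S is symmetric (S[j,i] = S[i,j]). Assembling:

S = [[2.1667, 0, 1.3],
 [0, 10.8, -2.6],
 [1.3, -2.6, 5.1]]
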